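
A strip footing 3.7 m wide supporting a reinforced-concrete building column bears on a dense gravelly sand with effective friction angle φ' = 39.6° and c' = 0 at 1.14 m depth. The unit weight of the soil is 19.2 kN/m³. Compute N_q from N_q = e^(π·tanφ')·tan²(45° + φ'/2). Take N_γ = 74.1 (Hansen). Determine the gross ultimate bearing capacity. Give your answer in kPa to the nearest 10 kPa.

tan39.6° = 0.8273, so N_q = e^(π×0.8273)·tan²(64.8°) = 13.45 × 4.516 = 60.74.
Overburden at base level: q = 19.2 × 1.14 = 21.888 kPa.
Surcharge term q·N_q = 21.888 × 60.74 = 1329.5 kPa; self-weight term 0.5·γ·B·N_γ = 0.5 × 19.2 × 3.7 × 74.1 = 2632 kPa.
q_ult = 1329.5 + 2632 = 3961.5 kPa.

q_ult ≈ 3960 kPa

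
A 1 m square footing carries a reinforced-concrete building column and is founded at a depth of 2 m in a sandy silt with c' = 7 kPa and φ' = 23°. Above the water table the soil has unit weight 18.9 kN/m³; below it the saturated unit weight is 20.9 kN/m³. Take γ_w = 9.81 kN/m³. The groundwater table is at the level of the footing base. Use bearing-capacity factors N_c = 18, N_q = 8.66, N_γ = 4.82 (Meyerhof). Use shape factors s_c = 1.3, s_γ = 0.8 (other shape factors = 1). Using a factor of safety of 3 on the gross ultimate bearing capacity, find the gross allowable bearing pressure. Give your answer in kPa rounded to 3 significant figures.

q_all ≈ 171 kPa

Overburden at base level: q = 18.9 × 2 = 37.8 kPa.
Below the base the soil is submerged, so the ½γBN_γ term uses γ' = 20.9 − 9.81 = 11.09 kN/m³.
Cohesion term c·N_c·s_c = 7 × 18 × 1.3 = 163.8 kPa; surcharge term q·N_q = 37.8 × 8.66 = 327.35 kPa; self-weight term 0.5·γ·B·N_γ·s_γ = 0.5 × 11.09 × 1 × 4.82 × 0.8 = 21.382 kPa.
q_ult = 163.8 + 327.35 + 21.382 = 512.53 kPa.
q_all = 512.53 / 3 = 170.84 kPa.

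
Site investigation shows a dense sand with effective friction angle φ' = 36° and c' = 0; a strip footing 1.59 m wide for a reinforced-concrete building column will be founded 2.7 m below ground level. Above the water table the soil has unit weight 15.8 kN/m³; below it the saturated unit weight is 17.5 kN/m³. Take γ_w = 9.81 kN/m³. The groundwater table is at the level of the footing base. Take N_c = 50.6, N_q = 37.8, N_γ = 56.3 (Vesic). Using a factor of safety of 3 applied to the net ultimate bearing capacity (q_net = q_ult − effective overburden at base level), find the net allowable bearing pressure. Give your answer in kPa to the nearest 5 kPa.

Overburden at base level: q = 15.8 × 2.7 = 42.66 kPa.
Below the base the soil is submerged, so the ½γBN_γ term uses γ' = 17.5 − 9.81 = 7.69 kN/m³.
Surcharge term q·N_q = 42.66 × 37.8 = 1612.5 kPa; self-weight term 0.5·γ·B·N_γ = 0.5 × 7.69 × 1.59 × 56.3 = 344.19 kPa.
q_ult = 1612.5 + 344.19 = 1956.7 kPa.
Net ultimate: q_net = 1956.7 − 42.66 = 1914.1 kPa.
q_all(net) = 1914.1 / 3 = 638.03 kPa.

q_all(net) ≈ 640 kPa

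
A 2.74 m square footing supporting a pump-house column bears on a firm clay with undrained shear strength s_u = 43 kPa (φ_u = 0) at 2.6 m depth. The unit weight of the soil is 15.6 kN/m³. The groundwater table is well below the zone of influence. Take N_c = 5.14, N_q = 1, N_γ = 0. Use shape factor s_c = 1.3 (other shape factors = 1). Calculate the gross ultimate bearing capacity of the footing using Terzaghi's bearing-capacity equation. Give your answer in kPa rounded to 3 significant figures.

Effective surcharge at the founding depth q = γ·D_f = 15.6 × 2.6 = 40.56 kPa.
q_ult = c·N_c·s_c + q·N_q
     = 43 × 5.14 × 1.3 + 40.56 × 1
     = 287.33 + 40.56 = 327.89 kPa.

q_ult ≈ 328 kPa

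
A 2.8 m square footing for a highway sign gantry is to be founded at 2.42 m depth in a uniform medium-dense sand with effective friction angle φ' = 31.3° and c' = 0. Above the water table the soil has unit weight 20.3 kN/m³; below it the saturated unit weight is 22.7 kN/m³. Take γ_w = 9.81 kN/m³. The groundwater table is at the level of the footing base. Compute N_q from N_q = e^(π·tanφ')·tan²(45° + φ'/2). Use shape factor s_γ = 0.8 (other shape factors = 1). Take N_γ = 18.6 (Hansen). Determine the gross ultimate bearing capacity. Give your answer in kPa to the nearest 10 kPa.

q_ult ≈ 1320 kPa

tan31.3° = 0.608, so N_q = e^(π×0.608)·tan²(60.65°) = 6.754 × 3.162 = 21.36.
q = γ·D_f = 20.3 × 2.42 = 49.126 kPa.
For the ½γBN_γ term take γ' = 22.7 − 9.81 = 12.89 kN/m³ (soil below base is submerged).
q·N_q = 49.126 × 21.359 = 1049.3 kPa
0.5·γ·B·N_γ·s_γ = 0.5 × 12.89 × 2.8 × 18.6 × 0.8 = 268.52 kPa
q_ult = 1049.3 + 268.52 = 1317.8 kPa.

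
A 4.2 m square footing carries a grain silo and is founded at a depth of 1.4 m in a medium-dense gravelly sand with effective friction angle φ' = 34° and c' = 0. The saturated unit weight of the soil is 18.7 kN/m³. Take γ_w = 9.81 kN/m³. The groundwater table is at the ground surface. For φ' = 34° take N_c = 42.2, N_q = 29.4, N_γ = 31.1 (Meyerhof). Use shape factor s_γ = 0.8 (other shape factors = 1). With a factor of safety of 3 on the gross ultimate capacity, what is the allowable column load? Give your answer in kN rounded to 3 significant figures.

With the water table at the surface the whole profile is submerged: γ' = 18.7 − 9.81 = 8.89 kN/m³, so q = γ'·D_f = 12.446 kPa; the same γ' applies in the ½γBN_γ term.
q_ult = q·N_q + 0.5·γ·B·N_γ·s_γ
     = 12.446 × 29.4 + 0.5 × 8.89 × 4.2 × 31.1 × 0.8
     = 365.91 + 464.48 = 830.4 kPa.
Gross allowable pressure q_all = 830.4 / 3 = 276.8 kPa.
Footing area = 17.64 m², so allowable column load = 276.8 × 17.64 = 4882.7 kN.

P_all ≈ 4880 kN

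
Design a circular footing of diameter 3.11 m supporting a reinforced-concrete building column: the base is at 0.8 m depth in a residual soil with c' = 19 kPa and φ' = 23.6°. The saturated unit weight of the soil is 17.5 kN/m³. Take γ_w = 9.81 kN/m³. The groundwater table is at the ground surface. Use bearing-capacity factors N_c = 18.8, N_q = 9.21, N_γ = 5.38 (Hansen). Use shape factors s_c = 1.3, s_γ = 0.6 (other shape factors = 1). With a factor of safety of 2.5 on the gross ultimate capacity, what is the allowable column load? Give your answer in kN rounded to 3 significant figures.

P_all ≈ 1700 kN

γ' = 17.5 − 9.81 = 7.69 kN/m³ (submerged throughout). q = 7.69 × 0.8 = 6.152 kPa; the same γ' applies in the ½γBN_γ term.
c·N_c·s_c = 19 × 18.8 × 1.3 = 464.36 kPa
q·N_q = 6.152 × 9.21 = 56.66 kPa
0.5·γ·B·N_γ·s_γ = 0.5 × 7.69 × 3.11 × 5.38 × 0.6 = 38.6 kPa
q_ult = 464.36 + 56.66 + 38.6 = 559.62 kPa.
Gross allowable pressure q_all = 559.62 / 2.5 = 223.85 kPa.
Footing area = 7.5964 m², so allowable column load = 223.85 × 7.5964 = 1700.4 kN.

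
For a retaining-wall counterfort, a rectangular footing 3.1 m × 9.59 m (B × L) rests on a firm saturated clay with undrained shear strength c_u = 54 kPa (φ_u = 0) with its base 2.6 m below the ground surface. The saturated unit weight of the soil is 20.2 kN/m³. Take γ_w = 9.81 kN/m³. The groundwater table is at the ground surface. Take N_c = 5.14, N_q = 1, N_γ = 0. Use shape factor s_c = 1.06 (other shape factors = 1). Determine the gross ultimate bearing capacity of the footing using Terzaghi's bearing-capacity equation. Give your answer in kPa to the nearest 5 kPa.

q_ult ≈ 320 kPa

γ' = 20.2 − 9.81 = 10.39 kN/m³ (submerged throughout). q = 10.39 × 2.6 = 27.014 kPa.
c·N_c·s_c = 54 × 5.14 × 1.06 = 294.21 kPa
q·N_q = 27.014 × 1 = 27.014 kPa
q_ult = 294.21 + 27.014 = 321.23 kPa.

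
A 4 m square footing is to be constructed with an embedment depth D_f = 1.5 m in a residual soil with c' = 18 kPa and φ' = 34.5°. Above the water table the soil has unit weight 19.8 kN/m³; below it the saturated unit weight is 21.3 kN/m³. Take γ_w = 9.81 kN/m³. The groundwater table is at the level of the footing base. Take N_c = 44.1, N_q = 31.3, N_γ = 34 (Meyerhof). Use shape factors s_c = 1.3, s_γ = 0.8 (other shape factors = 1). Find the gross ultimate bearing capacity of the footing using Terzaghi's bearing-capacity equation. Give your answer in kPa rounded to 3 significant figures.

q_ult ≈ 2590 kPa

q = γ·D_f = 19.8 × 1.5 = 29.7 kPa.
For the ½γBN_γ term take γ' = 21.3 − 9.81 = 11.49 kN/m³ (soil below base is submerged).
c·N_c·s_c = 18 × 44.1 × 1.3 = 1031.9 kPa
q·N_q = 29.7 × 31.3 = 929.61 kPa
0.5·γ·B·N_γ·s_γ = 0.5 × 11.49 × 4 × 34 × 0.8 = 625.06 kPa
q_ult = 1031.9 + 929.61 + 625.06 = 2586.6 kPa.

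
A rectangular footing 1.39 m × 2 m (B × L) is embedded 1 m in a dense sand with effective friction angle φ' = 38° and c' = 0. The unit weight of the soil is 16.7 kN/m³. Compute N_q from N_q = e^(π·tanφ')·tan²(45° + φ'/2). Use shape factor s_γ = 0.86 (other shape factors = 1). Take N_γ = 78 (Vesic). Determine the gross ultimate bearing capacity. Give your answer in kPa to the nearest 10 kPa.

tan38° = 0.7813, so N_q = e^(π×0.7813)·tan²(64°) = 11.64 × 4.204 = 48.93.
q = γ·D_f = 16.7 × 1 = 16.7 kPa.
q·N_q = 16.7 × 48.933 = 817.19 kPa
0.5·γ·B·N_γ·s_γ = 0.5 × 16.7 × 1.39 × 78 × 0.86 = 778.56 kPa
q_ult = 817.19 + 778.56 = 1595.7 kPa.

q_ult ≈ 1600 kPa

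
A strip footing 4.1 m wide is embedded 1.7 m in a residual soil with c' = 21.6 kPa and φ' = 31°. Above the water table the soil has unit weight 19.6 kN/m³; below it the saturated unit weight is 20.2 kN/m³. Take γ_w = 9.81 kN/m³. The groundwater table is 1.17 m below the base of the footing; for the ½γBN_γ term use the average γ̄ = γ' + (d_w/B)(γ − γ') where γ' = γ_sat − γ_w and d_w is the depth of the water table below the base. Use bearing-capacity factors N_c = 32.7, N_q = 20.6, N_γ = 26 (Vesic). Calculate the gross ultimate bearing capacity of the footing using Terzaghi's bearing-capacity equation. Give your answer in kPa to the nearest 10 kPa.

q_ult ≈ 2090 kPa

q = γ·D_f = 19.6 × 1.7 = 33.32 kPa.
γ' = 10.39 kN/m³; averaging over the depth B below the base, γ̄ = γ' + (d_w/B)(γ − γ') = 13.018 kN/m³.
c·N_c = 21.6 × 32.7 = 706.32 kPa
q·N_q = 33.32 × 20.6 = 686.39 kPa
0.5·γ·B·N_γ = 0.5 × 13.018 × 4.1 × 26 = 693.87 kPa
q_ult = 706.32 + 686.39 + 693.87 = 2086.6 kPa.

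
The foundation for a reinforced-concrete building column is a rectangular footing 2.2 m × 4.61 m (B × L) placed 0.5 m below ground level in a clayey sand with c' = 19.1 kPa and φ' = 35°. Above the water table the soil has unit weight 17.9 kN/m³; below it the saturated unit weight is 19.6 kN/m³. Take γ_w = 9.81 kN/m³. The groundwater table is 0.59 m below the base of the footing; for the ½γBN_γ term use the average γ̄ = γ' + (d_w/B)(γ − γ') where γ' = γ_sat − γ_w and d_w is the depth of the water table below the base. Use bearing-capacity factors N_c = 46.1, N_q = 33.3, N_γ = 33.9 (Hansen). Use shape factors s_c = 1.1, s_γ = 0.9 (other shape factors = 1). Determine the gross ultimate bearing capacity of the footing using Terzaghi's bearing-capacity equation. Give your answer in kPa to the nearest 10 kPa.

q_ult ≈ 1670 kPa

q = γ·D_f = 17.9 × 0.5 = 8.95 kPa.
γ' = 9.79 kN/m³; averaging over the depth B below the base, γ̄ = γ' + (d_w/B)(γ − γ') = 11.965 kN/m³.
c·N_c·s_c = 19.1 × 46.1 × 1.1 = 968.56 kPa
q·N_q = 8.95 × 33.3 = 298.03 kPa
0.5·γ·B·N_γ·s_γ = 0.5 × 11.965 × 2.2 × 33.9 × 0.9 = 401.56 kPa
q_ult = 968.56 + 298.03 + 401.56 = 1668.2 kPa.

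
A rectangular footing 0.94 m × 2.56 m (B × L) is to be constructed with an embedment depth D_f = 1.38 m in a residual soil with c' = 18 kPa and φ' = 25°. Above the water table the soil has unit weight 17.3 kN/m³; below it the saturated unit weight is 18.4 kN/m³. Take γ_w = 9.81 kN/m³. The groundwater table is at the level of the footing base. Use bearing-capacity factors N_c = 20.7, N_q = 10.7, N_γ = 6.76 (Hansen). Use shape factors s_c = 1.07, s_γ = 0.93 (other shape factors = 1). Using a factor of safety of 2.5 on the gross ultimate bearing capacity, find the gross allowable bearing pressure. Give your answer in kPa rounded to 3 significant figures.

q_all ≈ 272 kPa

q = γ·D_f = 17.3 × 1.38 = 23.874 kPa.
For the ½γBN_γ term take γ' = 18.4 − 9.81 = 8.59 kN/m³ (soil below base is submerged).
c·N_c·s_c = 18 × 20.7 × 1.07 = 398.68 kPa
q·N_q = 23.874 × 10.7 = 255.45 kPa
0.5·γ·B·N_γ·s_γ = 0.5 × 8.59 × 0.94 × 6.76 × 0.93 = 25.382 kPa
q_ult = 398.68 + 255.45 + 25.382 = 679.52 kPa.
q_all = 679.52 / 2.5 = 271.81 kPa.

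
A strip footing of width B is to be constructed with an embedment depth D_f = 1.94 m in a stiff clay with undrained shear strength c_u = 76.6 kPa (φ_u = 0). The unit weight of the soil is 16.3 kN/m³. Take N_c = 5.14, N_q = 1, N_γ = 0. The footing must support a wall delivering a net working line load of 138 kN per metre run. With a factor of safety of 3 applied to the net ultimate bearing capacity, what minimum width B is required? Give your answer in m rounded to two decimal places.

Overburden at base level: q = 16.3 × 1.94 = 31.622 kPa.
Cohesion term c·N_c = 76.6 × 5.14 = 393.72 kPa; surcharge term q·N_q = 31.622 × 1 = 31.622 kPa.
q_ult = 393.72 + 31.622 = 425.35 kPa.
For φ = 0 the ½γBN_γ term vanishes, so q_ult is independent of B. q_net = 425.35 − 31.622 = 393.72 kPa; q_all(net) = 393.72/3 = 131.24 kPa.
Required width B = w / q_all(net) = 138 / 131.24 = 1.051 m.

B = 1.05 m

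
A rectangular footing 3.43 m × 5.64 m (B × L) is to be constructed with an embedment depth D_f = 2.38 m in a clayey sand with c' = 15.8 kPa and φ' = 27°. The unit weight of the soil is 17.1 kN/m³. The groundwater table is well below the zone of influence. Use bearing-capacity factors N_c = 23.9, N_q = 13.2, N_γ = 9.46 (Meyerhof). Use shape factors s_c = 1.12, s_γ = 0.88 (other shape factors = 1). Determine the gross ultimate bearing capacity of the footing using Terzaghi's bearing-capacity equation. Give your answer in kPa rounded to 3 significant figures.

q = γ·D_f = 17.1 × 2.38 = 40.698 kPa.
c·N_c·s_c = 15.8 × 23.9 × 1.12 = 422.93 kPa
q·N_q = 40.698 × 13.2 = 537.21 kPa
0.5·γ·B·N_γ·s_γ = 0.5 × 17.1 × 3.43 × 9.46 × 0.88 = 244.14 kPa
q_ult = 422.93 + 537.21 + 244.14 = 1204.3 kPa.

q_ult ≈ 1200 kPa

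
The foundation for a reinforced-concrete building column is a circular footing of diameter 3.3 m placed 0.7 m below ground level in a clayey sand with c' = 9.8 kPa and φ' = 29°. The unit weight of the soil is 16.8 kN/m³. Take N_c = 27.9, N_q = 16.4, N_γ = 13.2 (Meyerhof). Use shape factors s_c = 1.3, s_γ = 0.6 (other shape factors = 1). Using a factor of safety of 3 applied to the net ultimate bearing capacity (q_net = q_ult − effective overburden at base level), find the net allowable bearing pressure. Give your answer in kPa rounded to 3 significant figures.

q_all(net) ≈ 252 kPa

Effective surcharge at the founding depth q = γ·D_f = 16.8 × 0.7 = 11.76 kPa.
q_ult = c·N_c·s_c + q·N_q + 0.5·γ·B·N_γ·s_γ
     = 9.8 × 27.9 × 1.3 + 11.76 × 16.4 + 0.5 × 16.8 × 3.3 × 13.2 × 0.6
     = 355.45 + 192.86 + 219.54 = 767.85 kPa.
Net ultimate: q_net = 767.85 − 11.76 = 756.09 kPa.
q_all(net) = 756.09 / 3 = 252.03 kPa.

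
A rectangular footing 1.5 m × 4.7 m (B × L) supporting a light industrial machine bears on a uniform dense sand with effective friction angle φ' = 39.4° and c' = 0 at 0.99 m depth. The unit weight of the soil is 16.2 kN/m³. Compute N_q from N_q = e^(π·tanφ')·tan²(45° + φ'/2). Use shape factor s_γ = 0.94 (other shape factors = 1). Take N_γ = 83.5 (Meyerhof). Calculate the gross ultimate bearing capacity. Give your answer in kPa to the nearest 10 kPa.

tan39.4° = 0.8214, so N_q = e^(π×0.8214)·tan²(64.7°) = 13.204 × 4.475 = 59.09.
q = γ·D_f = 16.2 × 0.99 = 16.038 kPa.
q·N_q = 16.038 × 59.094 = 947.75 kPa
0.5·γ·B·N_γ·s_γ = 0.5 × 16.2 × 1.5 × 83.5 × 0.94 = 953.65 kPa
q_ult = 947.75 + 953.65 = 1901.4 kPa.

q_ult ≈ 1900 kPa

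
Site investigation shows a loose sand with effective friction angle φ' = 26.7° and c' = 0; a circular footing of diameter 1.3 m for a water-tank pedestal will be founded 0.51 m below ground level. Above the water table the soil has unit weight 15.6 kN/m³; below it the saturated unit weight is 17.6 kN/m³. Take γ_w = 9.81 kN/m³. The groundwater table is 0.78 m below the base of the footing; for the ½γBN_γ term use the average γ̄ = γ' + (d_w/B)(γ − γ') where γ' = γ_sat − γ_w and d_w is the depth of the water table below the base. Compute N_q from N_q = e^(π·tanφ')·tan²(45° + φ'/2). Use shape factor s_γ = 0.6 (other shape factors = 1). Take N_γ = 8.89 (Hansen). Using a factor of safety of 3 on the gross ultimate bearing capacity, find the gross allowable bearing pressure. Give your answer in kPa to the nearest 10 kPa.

q_all ≈ 50 kPa

N_q = e^(π·tan26.7°)·tan²(58.35°) = 12.78.
q = γ·D_f = 15.6 × 0.51 = 7.956 kPa.
γ' = 7.79 kN/m³; averaging over the depth B below the base, γ̄ = γ' + (d_w/B)(γ − γ') = 12.476 kN/m³.
q·N_q = 7.956 × 12.778 = 101.66 kPa
0.5·γ·B·N_γ·s_γ = 0.5 × 12.476 × 1.3 × 8.89 × 0.6 = 43.256 kPa
q_ult = 101.66 + 43.256 = 144.92 kPa.
q_all = 144.92 / 3 = 48.307 kPa.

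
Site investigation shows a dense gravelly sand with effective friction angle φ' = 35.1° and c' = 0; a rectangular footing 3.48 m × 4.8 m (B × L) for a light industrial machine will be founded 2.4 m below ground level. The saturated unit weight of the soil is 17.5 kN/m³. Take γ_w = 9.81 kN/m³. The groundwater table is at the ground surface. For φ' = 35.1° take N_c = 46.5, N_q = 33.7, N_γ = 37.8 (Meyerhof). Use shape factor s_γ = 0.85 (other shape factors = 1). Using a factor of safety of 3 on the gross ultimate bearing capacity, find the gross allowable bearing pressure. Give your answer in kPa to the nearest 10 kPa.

q_all ≈ 350 kPa

Water table at ground surface, so effective unit weight γ' = 17.5 − 9.81 = 7.69 kN/m³ is used throughout; overburden q = 7.69 × 2.4 = 18.456 kPa; the same γ' applies in the ½γBN_γ term.
Surcharge term q·N_q = 18.456 × 33.7 = 621.97 kPa; self-weight term 0.5·γ·B·N_γ·s_γ = 0.5 × 7.69 × 3.48 × 37.8 × 0.85 = 429.92 kPa.
q_ult = 621.97 + 429.92 = 1051.9 kPa.
q_all = 1051.9 / 3 = 350.63 kPa.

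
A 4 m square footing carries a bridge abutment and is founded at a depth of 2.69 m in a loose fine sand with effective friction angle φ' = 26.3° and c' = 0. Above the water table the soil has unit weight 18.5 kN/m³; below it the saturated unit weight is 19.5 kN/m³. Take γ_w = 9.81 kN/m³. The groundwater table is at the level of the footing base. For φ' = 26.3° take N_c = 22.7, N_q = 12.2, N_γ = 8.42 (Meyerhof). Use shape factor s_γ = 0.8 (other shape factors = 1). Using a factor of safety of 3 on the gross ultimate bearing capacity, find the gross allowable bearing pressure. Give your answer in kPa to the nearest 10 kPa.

q = γ·D_f = 18.5 × 2.69 = 49.765 kPa.
For the ½γBN_γ term take γ' = 19.5 − 9.81 = 9.69 kN/m³ (soil below base is submerged).
q·N_q = 49.765 × 12.2 = 607.13 kPa
0.5·γ·B·N_γ·s_γ = 0.5 × 9.69 × 4 × 8.42 × 0.8 = 130.54 kPa
q_ult = 607.13 + 130.54 = 737.68 kPa.
q_all = 737.68 / 3 = 245.89 kPa.

q_all ≈ 250 kPa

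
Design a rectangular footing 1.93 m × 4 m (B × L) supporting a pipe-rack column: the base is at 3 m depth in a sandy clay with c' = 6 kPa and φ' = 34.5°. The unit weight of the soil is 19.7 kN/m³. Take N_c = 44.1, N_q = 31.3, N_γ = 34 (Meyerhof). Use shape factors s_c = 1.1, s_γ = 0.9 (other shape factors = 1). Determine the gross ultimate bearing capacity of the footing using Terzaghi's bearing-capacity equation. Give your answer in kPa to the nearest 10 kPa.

q_ult ≈ 2720 kPa

Effective surcharge at the founding depth q = γ·D_f = 19.7 × 3 = 59.1 kPa.
q_ult = c·N_c·s_c + q·N_q + 0.5·γ·B·N_γ·s_γ
     = 6 × 44.1 × 1.1 + 59.1 × 31.3 + 0.5 × 19.7 × 1.93 × 34 × 0.9
     = 291.06 + 1849.8 + 581.72 = 2722.6 kPa.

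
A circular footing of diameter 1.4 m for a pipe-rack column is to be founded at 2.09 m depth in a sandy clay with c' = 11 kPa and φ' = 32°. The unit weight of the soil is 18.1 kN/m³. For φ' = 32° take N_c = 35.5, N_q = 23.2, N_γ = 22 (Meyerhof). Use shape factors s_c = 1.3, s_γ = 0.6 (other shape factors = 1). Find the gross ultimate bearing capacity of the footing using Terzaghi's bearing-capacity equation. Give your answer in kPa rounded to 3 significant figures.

q_ult ≈ 1550 kPa

Effective surcharge at the founding depth q = γ·D_f = 18.1 × 2.09 = 37.829 kPa.
q_ult = c·N_c·s_c + q·N_q + 0.5·γ·B·N_γ·s_γ
     = 11 × 35.5 × 1.3 + 37.829 × 23.2 + 0.5 × 18.1 × 1.4 × 22 × 0.6
     = 507.65 + 877.63 + 167.24 = 1552.5 kPa.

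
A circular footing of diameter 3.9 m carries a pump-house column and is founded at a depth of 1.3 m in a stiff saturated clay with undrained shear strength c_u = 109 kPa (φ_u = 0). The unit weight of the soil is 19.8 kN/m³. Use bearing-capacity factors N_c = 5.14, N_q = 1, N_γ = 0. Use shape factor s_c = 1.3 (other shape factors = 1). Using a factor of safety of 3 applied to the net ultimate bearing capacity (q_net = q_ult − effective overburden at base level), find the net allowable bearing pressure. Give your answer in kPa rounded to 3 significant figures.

q_all(net) ≈ 243 kPa

Effective surcharge at the founding depth q = γ·D_f = 19.8 × 1.3 = 25.74 kPa.
q_ult = c·N_c·s_c + q·N_q
     = 109 × 5.14 × 1.3 + 25.74 × 1
     = 728.34 + 25.74 = 754.08 kPa.
Net ultimate: q_net = 754.08 − 25.74 = 728.34 kPa.
q_all(net) = 728.34 / 3 = 242.78 kPa.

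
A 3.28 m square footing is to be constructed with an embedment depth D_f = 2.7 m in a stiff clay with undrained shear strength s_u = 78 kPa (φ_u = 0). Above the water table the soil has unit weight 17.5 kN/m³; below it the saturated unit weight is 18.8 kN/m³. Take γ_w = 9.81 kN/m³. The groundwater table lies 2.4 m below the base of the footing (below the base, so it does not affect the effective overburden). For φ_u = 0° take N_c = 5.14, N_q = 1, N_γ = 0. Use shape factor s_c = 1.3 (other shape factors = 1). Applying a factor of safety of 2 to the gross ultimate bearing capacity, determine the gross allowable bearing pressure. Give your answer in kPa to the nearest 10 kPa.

Overburden at base level: q = 17.5 × 2.7 = 47.25 kPa.
Cohesion term c·N_c·s_c = 78 × 5.14 × 1.3 = 521.2 kPa; surcharge term q·N_q = 47.25 × 1 = 47.25 kPa.
q_ult = 521.2 + 47.25 = 568.45 kPa.
q_all = q_ult / FS = 568.45 / 2 = 284.22 kPa.

q_all ≈ 280 kPa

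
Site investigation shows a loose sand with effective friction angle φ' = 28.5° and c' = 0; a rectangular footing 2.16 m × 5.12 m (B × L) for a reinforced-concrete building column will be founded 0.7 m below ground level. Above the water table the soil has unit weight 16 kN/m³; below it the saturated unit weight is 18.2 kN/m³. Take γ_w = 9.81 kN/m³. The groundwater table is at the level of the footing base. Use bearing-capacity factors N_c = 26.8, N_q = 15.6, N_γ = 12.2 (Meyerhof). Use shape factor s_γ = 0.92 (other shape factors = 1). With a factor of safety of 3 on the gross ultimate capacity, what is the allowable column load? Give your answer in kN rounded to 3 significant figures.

P_all ≈ 1020 kN

Effective surcharge at the founding depth q = γ·D_f = 16 × 0.7 = 11.2 kPa.
The water table coincides with the base, so in the self-weight term γ → γ' = 8.39 kN/m³.
q_ult = q·N_q + 0.5·γ·B·N_γ·s_γ
     = 11.2 × 15.6 + 0.5 × 8.39 × 2.16 × 12.2 × 0.92
     = 174.72 + 101.7 = 276.42 kPa.
Gross allowable pressure q_all = 276.42 / 3 = 92.141 kPa.
Footing area = 11.0592 m², so allowable column load = 92.141 × 11.0592 = 1019 kN.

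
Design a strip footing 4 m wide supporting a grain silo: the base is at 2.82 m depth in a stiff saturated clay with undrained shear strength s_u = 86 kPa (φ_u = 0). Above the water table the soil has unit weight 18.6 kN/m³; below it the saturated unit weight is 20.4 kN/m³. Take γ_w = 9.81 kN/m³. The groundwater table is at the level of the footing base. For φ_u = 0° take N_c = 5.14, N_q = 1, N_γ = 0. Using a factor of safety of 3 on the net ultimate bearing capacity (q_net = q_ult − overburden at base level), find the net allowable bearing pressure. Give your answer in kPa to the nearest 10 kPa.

q_all(net) ≈ 150 kPa

Effective surcharge at the founding depth q = γ·D_f = 18.6 × 2.82 = 52.452 kPa.
q_ult = c·N_c + q·N_q
     = 86 × 5.14 + 52.452 × 1
     = 442.04 + 52.452 = 494.49 kPa.
q_net = 494.49 − 52.452 = 442.04 kPa.
q_all(net) = 442.04 / 3 = 147.35 kPa.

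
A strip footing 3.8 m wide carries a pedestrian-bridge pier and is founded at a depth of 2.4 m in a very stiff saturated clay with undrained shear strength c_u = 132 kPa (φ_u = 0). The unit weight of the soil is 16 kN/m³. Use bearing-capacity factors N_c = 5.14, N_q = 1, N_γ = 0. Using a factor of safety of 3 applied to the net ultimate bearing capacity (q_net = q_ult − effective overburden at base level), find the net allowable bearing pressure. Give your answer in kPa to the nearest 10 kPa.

q_all(net) ≈ 230 kPa

q = γ·D_f = 16 × 2.4 = 38.4 kPa.
c·N_c = 132 × 5.14 = 678.48 kPa
q·N_q = 38.4 × 1 = 38.4 kPa
q_ult = 678.48 + 38.4 = 716.88 kPa.
Net ultimate: q_net = 716.88 − 38.4 = 678.48 kPa.
q_all(net) = 678.48 / 3 = 226.16 kPa.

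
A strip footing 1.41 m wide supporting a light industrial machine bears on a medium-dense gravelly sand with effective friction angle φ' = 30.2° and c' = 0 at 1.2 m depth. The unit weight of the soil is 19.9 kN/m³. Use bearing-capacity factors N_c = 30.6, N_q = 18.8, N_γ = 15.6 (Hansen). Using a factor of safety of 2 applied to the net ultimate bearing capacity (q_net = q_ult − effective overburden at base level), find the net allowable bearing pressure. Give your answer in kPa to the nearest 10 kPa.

Effective surcharge at the founding depth q = γ·D_f = 19.9 × 1.2 = 23.88 kPa.
q_ult = q·N_q + 0.5·γ·B·N_γ
     = 23.88 × 18.8 + 0.5 × 19.9 × 1.41 × 15.6
     = 448.94 + 218.86 = 667.8 kPa.
Net ultimate: q_net = 667.8 − 23.88 = 643.92 kPa.
q_all(net) = 643.92 / 2 = 321.96 kPa.

q_all(net) ≈ 320 kPa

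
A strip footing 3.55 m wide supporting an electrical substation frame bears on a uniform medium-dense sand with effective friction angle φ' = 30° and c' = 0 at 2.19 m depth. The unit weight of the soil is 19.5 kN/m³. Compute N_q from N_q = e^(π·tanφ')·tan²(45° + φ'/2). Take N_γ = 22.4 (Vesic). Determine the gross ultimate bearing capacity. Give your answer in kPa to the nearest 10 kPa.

q_ult ≈ 1560 kPa

tan30° = 0.5774, so N_q = e^(π×0.5774)·tan²(60°) = 6.134 × 3.0 = 18.4.
q = γ·D_f = 19.5 × 2.19 = 42.705 kPa.
q·N_q = 42.705 × 18.401 = 785.82 kPa
0.5·γ·B·N_γ = 0.5 × 19.5 × 3.55 × 22.4 = 775.32 kPa
q_ult = 785.82 + 775.32 = 1561.1 kPa.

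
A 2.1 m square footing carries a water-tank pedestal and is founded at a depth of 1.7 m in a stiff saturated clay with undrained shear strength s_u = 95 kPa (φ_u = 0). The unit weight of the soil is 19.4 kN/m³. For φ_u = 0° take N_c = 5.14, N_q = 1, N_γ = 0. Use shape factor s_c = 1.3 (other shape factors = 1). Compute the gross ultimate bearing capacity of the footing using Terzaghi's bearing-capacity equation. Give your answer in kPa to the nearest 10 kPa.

q_ult ≈ 670 kPa

Overburden at base level: q = 19.4 × 1.7 = 32.98 kPa.
Cohesion term c·N_c·s_c = 95 × 5.14 × 1.3 = 634.79 kPa; surcharge term q·N_q = 32.98 × 1 = 32.98 kPa.
q_ult = 634.79 + 32.98 = 667.77 kPa.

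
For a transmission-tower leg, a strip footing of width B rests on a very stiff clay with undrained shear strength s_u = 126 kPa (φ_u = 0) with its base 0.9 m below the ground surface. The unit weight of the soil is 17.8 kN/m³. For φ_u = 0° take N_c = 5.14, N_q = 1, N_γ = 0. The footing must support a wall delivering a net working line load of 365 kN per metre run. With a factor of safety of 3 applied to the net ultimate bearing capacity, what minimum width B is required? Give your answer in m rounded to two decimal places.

B = 1.69 m

q = γ·D_f = 17.8 × 0.9 = 16.02 kPa.
c·N_c = 126 × 5.14 = 647.64 kPa
q·N_q = 16.02 × 1 = 16.02 kPa
q_ult = 647.64 + 16.02 = 663.66 kPa.
For φ = 0 the ½γBN_γ term vanishes, so q_ult is independent of B. q_net = 663.66 − 16.02 = 647.64 kPa; q_all(net) = 647.64/3 = 215.88 kPa.
Required width B = w / q_all(net) = 365 / 215.88 = 1.691 m.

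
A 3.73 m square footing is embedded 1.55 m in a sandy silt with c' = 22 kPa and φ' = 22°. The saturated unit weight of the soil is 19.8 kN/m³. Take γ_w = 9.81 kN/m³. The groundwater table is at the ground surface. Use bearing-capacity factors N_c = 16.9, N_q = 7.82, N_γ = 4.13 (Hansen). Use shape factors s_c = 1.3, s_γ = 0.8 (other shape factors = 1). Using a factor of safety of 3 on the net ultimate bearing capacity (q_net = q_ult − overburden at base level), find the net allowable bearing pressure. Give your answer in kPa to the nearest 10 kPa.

q_all(net) ≈ 220 kPa

γ' = 19.8 − 9.81 = 9.99 kN/m³ (submerged throughout). q = 9.99 × 1.55 = 15.485 kPa; the same γ' applies in the ½γBN_γ term.
c·N_c·s_c = 22 × 16.9 × 1.3 = 483.34 kPa
q·N_q = 15.485 × 7.82 = 121.09 kPa
0.5·γ·B·N_γ·s_γ = 0.5 × 9.99 × 3.73 × 4.13 × 0.8 = 61.558 kPa
q_ult = 483.34 + 121.09 + 61.558 = 665.99 kPa.
q_net = 665.99 − 15.485 = 650.5 kPa.
q_all(net) = 650.5 / 3 = 216.83 kPa.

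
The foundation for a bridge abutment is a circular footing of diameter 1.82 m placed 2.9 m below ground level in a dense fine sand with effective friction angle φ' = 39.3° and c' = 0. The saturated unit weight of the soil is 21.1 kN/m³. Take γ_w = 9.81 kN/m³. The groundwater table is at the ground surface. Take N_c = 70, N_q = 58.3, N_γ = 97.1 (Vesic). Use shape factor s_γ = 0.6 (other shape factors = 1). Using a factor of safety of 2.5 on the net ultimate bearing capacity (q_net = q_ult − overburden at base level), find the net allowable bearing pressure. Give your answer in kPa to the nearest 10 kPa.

q_all(net) ≈ 990 kPa

Water table at ground surface, so effective unit weight γ' = 21.1 − 9.81 = 11.29 kN/m³ is used throughout; overburden q = 11.29 × 2.9 = 32.741 kPa; the same γ' applies in the ½γBN_γ term.
Surcharge term q·N_q = 32.741 × 58.3 = 1908.8 kPa; self-weight term 0.5·γ·B·N_γ·s_γ = 0.5 × 11.29 × 1.82 × 97.1 × 0.6 = 598.56 kPa.
q_ult = 1908.8 + 598.56 = 2507.4 kPa.
q_net = 2507.4 − 32.741 = 2474.6 kPa.
q_all(net) = 2474.6 / 2.5 = 989.85 kPa.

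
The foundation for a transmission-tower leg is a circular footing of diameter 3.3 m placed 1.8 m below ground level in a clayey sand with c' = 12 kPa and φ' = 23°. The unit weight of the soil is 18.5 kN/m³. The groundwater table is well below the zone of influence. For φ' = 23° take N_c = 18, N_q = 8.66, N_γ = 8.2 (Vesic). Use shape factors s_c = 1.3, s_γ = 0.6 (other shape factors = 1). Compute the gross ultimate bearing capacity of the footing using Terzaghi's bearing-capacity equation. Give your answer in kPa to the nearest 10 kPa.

Overburden at base level: q = 18.5 × 1.8 = 33.3 kPa.
Cohesion term c·N_c·s_c = 12 × 18 × 1.3 = 280.8 kPa; surcharge term q·N_q = 33.3 × 8.66 = 288.38 kPa; self-weight term 0.5·γ·B·N_γ·s_γ = 0.5 × 18.5 × 3.3 × 8.2 × 0.6 = 150.18 kPa.
q_ult = 280.8 + 288.38 + 150.18 = 719.36 kPa.

q_ult ≈ 720 kPa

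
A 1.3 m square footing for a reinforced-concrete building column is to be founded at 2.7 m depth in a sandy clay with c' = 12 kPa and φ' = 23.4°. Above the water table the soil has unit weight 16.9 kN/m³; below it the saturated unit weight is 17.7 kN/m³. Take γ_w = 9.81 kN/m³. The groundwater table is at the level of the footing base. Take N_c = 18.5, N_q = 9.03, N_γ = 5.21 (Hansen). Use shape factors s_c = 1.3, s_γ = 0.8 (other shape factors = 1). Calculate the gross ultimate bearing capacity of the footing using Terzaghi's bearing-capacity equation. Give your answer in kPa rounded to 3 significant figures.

q_ult ≈ 722 kPa

q = γ·D_f = 16.9 × 2.7 = 45.63 kPa.
For the ½γBN_γ term take γ' = 17.7 − 9.81 = 7.89 kN/m³ (soil below base is submerged).
c·N_c·s_c = 12 × 18.5 × 1.3 = 288.6 kPa
q·N_q = 45.63 × 9.03 = 412.04 kPa
0.5·γ·B·N_γ·s_γ = 0.5 × 7.89 × 1.3 × 5.21 × 0.8 = 21.376 kPa
q_ult = 288.6 + 412.04 + 21.376 = 722.01 kPa.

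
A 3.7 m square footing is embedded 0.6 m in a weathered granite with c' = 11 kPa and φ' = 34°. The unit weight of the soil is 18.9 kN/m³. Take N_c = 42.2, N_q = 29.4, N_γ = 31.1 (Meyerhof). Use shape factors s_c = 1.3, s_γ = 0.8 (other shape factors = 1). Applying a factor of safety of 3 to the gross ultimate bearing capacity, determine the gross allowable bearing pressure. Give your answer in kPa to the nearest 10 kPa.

Effective surcharge at the founding depth q = γ·D_f = 18.9 × 0.6 = 11.34 kPa.
q_ult = c·N_c·s_c + q·N_q + 0.5·γ·B·N_γ·s_γ
     = 11 × 42.2 × 1.3 + 11.34 × 29.4 + 0.5 × 18.9 × 3.7 × 31.1 × 0.8
     = 603.46 + 333.4 + 869.93 = 1806.8 kPa.
q_all = q_ult / FS = 1806.8 / 3 = 602.26 kPa.

q_all ≈ 600 kPa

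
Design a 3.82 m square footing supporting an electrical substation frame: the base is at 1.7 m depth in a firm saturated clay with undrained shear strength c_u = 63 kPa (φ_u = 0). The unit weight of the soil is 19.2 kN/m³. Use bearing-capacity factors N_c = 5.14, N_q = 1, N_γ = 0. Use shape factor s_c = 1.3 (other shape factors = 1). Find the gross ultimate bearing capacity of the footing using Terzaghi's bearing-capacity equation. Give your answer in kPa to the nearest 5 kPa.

q_ult ≈ 455 kPa

q = γ·D_f = 19.2 × 1.7 = 32.64 kPa.
c·N_c·s_c = 63 × 5.14 × 1.3 = 420.97 kPa
q·N_q = 32.64 × 1 = 32.64 kPa
q_ult = 420.97 + 32.64 = 453.61 kPa.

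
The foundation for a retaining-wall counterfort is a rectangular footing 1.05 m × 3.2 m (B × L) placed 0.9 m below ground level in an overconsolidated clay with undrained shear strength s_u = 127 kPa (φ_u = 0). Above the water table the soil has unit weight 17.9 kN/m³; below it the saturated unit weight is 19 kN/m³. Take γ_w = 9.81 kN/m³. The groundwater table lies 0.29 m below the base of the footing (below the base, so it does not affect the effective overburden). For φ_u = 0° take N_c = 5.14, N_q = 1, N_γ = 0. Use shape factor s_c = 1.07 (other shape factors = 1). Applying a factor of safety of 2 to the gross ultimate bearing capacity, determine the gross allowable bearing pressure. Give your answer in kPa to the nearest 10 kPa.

q_all ≈ 360 kPa

Effective surcharge at the founding depth q = γ·D_f = 17.9 × 0.9 = 16.11 kPa.
q_ult = c·N_c·s_c + q·N_q
     = 127 × 5.14 × 1.07 + 16.11 × 1
     = 698.47 + 16.11 = 714.58 kPa.
q_all = q_ult / FS = 714.58 / 2 = 357.29 kPa.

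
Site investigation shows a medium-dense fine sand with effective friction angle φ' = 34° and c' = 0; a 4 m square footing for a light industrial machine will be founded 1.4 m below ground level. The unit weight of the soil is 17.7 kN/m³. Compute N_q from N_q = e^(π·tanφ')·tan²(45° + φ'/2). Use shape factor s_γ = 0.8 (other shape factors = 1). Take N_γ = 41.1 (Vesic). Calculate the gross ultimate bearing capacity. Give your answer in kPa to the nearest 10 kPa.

q_ult ≈ 1890 kPa

tan34° = 0.6745, so N_q = e^(π×0.6745)·tan²(62°) = 8.323 × 3.537 = 29.44.
Overburden at base level: q = 17.7 × 1.4 = 24.78 kPa.
Surcharge term q·N_q = 24.78 × 29.44 = 729.52 kPa; self-weight term 0.5·γ·B·N_γ·s_γ = 0.5 × 17.7 × 4 × 41.1 × 0.8 = 1164 kPa.
q_ult = 729.52 + 1164 = 1893.5 kPa.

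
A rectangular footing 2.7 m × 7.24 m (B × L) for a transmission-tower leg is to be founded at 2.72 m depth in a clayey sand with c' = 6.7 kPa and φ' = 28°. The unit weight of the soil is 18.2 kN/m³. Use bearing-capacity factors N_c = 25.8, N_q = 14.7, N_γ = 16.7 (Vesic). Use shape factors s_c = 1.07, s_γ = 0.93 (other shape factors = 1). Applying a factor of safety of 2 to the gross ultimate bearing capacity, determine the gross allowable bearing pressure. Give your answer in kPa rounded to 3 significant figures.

q = γ·D_f = 18.2 × 2.72 = 49.504 kPa.
c·N_c·s_c = 6.7 × 25.8 × 1.07 = 184.96 kPa
q·N_q = 49.504 × 14.7 = 727.71 kPa
0.5·γ·B·N_γ·s_γ = 0.5 × 18.2 × 2.7 × 16.7 × 0.93 = 381.6 kPa
q_ult = 184.96 + 727.71 + 381.6 = 1294.3 kPa.
q_all = q_ult / FS = 1294.3 / 2 = 647.13 kPa.

q_all ≈ 647 kPa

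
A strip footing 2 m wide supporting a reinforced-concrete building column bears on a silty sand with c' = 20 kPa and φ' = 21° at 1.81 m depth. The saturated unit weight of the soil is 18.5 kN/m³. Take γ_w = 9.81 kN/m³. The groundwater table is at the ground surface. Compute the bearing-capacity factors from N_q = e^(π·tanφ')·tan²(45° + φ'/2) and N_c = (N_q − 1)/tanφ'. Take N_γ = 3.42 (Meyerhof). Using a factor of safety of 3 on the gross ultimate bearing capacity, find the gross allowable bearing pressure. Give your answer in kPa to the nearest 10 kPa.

q_all ≈ 150 kPa

N_q = e^(π·tan21°)·tan²(55.5°) = 7.07; N_c = (N_q − 1)/tanφ' = 15.81.
With the water table at the surface the whole profile is submerged: γ' = 18.5 − 9.81 = 8.69 kN/m³, so q = γ'·D_f = 15.729 kPa; the same γ' applies in the ½γBN_γ term.
q_ult = c·N_c + q·N_q + 0.5·γ·B·N_γ
     = 20 × 15.815 + 15.729 × 7.0708 + 0.5 × 8.69 × 2 × 3.42
     = 316.3 + 111.22 + 29.72 = 457.23 kPa.
q_all = 457.23 / 3 = 152.41 kPa.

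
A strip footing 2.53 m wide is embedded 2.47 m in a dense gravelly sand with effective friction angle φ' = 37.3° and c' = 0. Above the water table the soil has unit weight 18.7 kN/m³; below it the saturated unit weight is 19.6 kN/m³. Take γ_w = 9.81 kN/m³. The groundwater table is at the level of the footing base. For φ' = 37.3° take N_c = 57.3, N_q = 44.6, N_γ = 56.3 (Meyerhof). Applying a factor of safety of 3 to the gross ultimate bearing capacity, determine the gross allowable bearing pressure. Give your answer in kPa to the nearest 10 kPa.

Effective surcharge at the founding depth q = γ·D_f = 18.7 × 2.47 = 46.189 kPa.
The water table coincides with the base, so in the self-weight term γ → γ' = 9.79 kN/m³.
q_ult = q·N_q + 0.5·γ·B·N_γ
     = 46.189 × 44.6 + 0.5 × 9.79 × 2.53 × 56.3
     = 2060 + 697.24 = 2757.3 kPa.
q_all = q_ult / FS = 2757.3 / 3 = 919.09 kPa.

q_all ≈ 920 kPa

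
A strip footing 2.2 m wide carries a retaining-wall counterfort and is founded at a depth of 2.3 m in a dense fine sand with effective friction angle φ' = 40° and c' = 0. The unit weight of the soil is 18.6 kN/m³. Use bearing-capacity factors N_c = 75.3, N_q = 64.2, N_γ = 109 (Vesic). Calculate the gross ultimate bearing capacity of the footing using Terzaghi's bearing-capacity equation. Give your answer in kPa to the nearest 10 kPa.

q_ult ≈ 4980 kPa

Effective surcharge at the founding depth q = γ·D_f = 18.6 × 2.3 = 42.78 kPa.
q_ult = q·N_q + 0.5·γ·B·N_γ
     = 42.78 × 64.2 + 0.5 × 18.6 × 2.2 × 109
     = 2746.5 + 2230.1 = 4976.6 kPa.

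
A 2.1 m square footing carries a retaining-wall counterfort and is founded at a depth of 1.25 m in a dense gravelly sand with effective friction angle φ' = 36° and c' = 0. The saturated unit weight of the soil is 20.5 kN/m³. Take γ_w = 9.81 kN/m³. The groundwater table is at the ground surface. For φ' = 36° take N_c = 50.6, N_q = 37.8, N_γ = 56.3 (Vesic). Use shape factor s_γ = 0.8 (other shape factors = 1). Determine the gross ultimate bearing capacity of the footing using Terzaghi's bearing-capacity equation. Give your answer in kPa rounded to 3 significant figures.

γ' = 20.5 − 9.81 = 10.69 kN/m³ (submerged throughout). q = 10.69 × 1.25 = 13.362 kPa; the same γ' applies in the ½γBN_γ term.
q·N_q = 13.362 × 37.8 = 505.1 kPa
0.5·γ·B·N_γ·s_γ = 0.5 × 10.69 × 2.1 × 56.3 × 0.8 = 505.55 kPa
q_ult = 505.1 + 505.55 = 1010.7 kPa.

q_ult ≈ 1010 kPa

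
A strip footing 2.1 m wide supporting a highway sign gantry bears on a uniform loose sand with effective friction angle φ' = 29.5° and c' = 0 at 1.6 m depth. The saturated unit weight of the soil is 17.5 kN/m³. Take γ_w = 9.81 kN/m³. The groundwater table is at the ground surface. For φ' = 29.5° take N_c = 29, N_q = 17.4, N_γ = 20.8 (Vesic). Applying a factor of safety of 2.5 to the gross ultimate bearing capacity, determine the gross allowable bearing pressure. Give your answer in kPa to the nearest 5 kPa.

q_all ≈ 155 kPa

Water table at ground surface, so effective unit weight γ' = 17.5 − 9.81 = 7.69 kN/m³ is used throughout; overburden q = 7.69 × 1.6 = 12.304 kPa; the same γ' applies in the ½γBN_γ term.
Surcharge term q·N_q = 12.304 × 17.4 = 214.09 kPa; self-weight term 0.5·γ·B·N_γ = 0.5 × 7.69 × 2.1 × 20.8 = 167.95 kPa.
q_ult = 214.09 + 167.95 = 382.04 kPa.
q_all = q_ult / FS = 382.04 / 2.5 = 152.82 kPa.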